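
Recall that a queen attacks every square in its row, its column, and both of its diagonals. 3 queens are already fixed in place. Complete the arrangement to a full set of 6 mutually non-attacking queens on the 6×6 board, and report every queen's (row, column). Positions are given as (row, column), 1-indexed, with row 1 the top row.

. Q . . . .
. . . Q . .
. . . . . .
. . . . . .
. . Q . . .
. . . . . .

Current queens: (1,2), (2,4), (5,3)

Row 3: attacked by (1,2)→{2,4}; (2,4)→{3,4,5}; (5,3)→{1,3,5}. Safe: 6. Place at column 6.
Row 4: attacked by (1,2)→{2,5}; (2,4)→{2,4,6}; (3,6)→{5,6}; (5,3)→{2,3,4}. Safe: 1. Place at column 1.
Row 6: attacked by (1,2)→{2}; (2,4)→{4}; (3,6)→{3,6}; (4,1)→{1,3}; (5,3)→{2,3,4}. Safe: 5. Place at column 5.
Columns [2, 4, 6, 1, 3, 5], r−c [-1, -2, -3, 3, 2, 1], r+c [3, 6, 9, 5, 8, 11] are all distinct, so no two queens attack.

(1,2) (2,4) (3,6) (4,1) (5,3) (6,5)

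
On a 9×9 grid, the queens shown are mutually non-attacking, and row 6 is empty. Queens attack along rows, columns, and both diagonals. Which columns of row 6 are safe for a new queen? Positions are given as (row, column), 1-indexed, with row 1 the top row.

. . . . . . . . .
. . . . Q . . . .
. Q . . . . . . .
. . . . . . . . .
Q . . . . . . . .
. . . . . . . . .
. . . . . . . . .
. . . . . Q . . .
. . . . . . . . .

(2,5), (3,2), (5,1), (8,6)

columns 3, 7

(2,5) attacks row 6 at column 5 and diagonals 1, 9.
(3,2) attacks row 6 at column 2 and diagonals 5.
(5,1) attacks row 6 at column 1 and diagonals 2.
(8,6) attacks row 6 at column 6 and diagonals 4, 8.
Attacked columns: {1, 2, 4, 5, 6, 8, 9}. Safe: {3, 7}.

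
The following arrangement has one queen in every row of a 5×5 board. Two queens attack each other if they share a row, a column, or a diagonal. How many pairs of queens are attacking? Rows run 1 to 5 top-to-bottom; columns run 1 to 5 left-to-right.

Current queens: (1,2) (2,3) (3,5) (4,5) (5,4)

Same column: (3,5)–(4,5) (column 5).
Same diagonal: (1,2)–(2,3) (|1−2| = |2−3| = 1); (1,2)–(4,5) (|1−4| = |2−5| = 3); (2,3)–(4,5) (|2−4| = |3−5| = 2); (4,5)–(5,4) (|4−5| = |5−4| = 1).
Total attacking pairs: 5.

5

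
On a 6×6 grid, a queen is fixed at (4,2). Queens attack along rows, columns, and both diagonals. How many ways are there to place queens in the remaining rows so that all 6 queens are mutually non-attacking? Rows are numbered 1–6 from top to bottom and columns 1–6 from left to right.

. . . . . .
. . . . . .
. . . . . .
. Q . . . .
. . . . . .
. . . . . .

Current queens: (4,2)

1

Branch on row 1: col 1 → 0; col 3 → 0; col 4 → 1; col 6 → 0.
Sum: 0 + 0 + 1 + 0 = 1.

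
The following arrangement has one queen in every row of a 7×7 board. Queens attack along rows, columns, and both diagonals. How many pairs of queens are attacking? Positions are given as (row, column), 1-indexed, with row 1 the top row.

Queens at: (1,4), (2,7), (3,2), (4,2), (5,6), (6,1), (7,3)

2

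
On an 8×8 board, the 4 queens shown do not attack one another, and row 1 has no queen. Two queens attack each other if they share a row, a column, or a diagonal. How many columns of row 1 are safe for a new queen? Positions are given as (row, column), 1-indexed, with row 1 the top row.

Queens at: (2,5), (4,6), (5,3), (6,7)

(2,5) attacks row 1 at column 5 and diagonals 4, 6.
(4,6) attacks row 1 at column 6 and diagonals 3.
(5,3) attacks row 1 at column 3 and diagonals 7.
(6,7) attacks row 1 at column 7 and diagonals 2.
Attacked columns: {2, 3, 4, 5, 6, 7}. Safe: {1, 8}.

2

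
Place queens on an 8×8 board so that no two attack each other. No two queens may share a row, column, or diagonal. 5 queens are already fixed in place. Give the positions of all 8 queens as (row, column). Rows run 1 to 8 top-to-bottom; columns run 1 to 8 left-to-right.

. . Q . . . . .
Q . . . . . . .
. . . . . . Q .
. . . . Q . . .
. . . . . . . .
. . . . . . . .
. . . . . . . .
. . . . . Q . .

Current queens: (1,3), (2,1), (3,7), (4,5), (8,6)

(1,3) (2,1) (3,7) (4,5) (5,8) (6,2) (7,4) (8,6)

Row 5: attacked by (1,3)→{3,7}; (2,1)→{1,4}; (3,7)→{5,7}; (4,5)→{4,5,6}; (8,6)→{3,6}. Safe: 2, 8. Place at column 8.
Row 6: attacked by (1,3)→{3,8}; (2,1)→{1,5}; (3,7)→{4,7}; (4,5)→{3,5,7}; (5,8)→{7,8}; (8,6)→{4,6,8}. Safe: 2. Place at column 2.
Row 7: attacked by (1,3)→{3}; (2,1)→{1,6}; (3,7)→{3,7}; (4,5)→{2,5,8}; (5,8)→{6,8}; (6,2)→{1,2,3}; (8,6)→{5,6,7}. Safe: 4. Place at column 4.
Columns [3, 1, 7, 5, 8, 2, 4, 6], r−c [-2, 1, -4, -1, -3, 4, 3, 2], r+c [4, 3, 10, 9, 13, 8, 11, 14] are all distinct, so no two queens attack.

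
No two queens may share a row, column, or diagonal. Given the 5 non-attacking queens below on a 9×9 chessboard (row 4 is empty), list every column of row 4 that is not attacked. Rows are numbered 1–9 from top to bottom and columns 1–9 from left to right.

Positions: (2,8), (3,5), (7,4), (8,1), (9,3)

(2,8) attacks row 4 at column 8 and diagonals 6.
(3,5) attacks row 4 at column 5 and diagonals 4, 6.
(7,4) attacks row 4 at column 4 and diagonals 1, 7.
(8,1) attacks row 4 at column 1 and diagonals 5.
(9,3) attacks row 4 at column 3 and diagonals 8.
Attacked columns: {1, 3, 4, 5, 6, 7, 8}. Safe: {2, 9}.

columns 2, 9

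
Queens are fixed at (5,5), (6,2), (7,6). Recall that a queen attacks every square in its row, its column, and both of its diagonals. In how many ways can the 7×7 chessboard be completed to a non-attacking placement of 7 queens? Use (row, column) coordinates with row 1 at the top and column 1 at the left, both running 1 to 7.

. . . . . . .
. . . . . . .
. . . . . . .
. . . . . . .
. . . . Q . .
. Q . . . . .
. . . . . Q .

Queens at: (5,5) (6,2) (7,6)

1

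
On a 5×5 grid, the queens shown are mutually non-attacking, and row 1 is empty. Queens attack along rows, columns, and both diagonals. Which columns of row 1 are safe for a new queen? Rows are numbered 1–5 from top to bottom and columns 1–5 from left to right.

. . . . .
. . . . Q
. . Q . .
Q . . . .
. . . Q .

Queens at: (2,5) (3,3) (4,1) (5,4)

columns 2

(2,5) attacks row 1 at column 5 and diagonals 4.
(3,3) attacks row 1 at column 3 and diagonals 1, 5.
(4,1) attacks row 1 at column 1 and diagonals 4.
(5,4) attacks row 1 at column 4.
Attacked columns: {1, 3, 4, 5}. Safe: {2}.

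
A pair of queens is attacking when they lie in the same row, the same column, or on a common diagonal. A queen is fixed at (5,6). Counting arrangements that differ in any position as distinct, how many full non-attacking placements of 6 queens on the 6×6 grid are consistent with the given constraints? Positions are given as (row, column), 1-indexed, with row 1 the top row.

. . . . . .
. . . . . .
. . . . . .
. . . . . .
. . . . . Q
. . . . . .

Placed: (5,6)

Branch on row 1: col 1 → 0; col 3 → 0; col 4 → 1; col 5 → 0.
Sum: 0 + 0 + 1 + 0 = 1.

1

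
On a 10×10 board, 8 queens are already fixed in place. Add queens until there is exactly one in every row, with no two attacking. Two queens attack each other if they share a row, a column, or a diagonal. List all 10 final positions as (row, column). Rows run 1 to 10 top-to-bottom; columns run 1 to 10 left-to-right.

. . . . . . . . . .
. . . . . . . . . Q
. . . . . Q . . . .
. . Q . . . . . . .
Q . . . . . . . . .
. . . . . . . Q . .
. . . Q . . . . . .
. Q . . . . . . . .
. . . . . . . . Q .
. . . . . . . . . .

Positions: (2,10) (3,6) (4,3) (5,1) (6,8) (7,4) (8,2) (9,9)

Row 1: attacked by (2,10)→{9,10}; (3,6)→{4,6,8}; (4,3)→{3,6}; (5,1)→{1,5}; (6,8)→{3,8}; (7,4)→{4,10}; (8,2)→{2,9}; (9,9)→{1,9}. Safe: 7. Place at column 7.
Row 10: attacked by (1,7)→{7}; (2,10)→{2,10}; (3,6)→{6}; (4,3)→{3,9}; (5,1)→{1,6}; (6,8)→{4,8}; (7,4)→{1,4,7}; (8,2)→{2,4}; (9,9)→{8,9,10}. Safe: 5. Place at column 5.
Columns [7, 10, 6, 3, 1, 8, 4, 2, 9, 5], r−c [-6, -8, -3, 1, 4, -2, 3, 6, 0, 5], r+c [8, 12, 9, 7, 6, 14, 11, 10, 18, 15] are all distinct, so no two queens attack.

(1,7) (2,10) (3,6) (4,3) (5,1) (6,8) (7,4) (8,2) (9,9) (10,5)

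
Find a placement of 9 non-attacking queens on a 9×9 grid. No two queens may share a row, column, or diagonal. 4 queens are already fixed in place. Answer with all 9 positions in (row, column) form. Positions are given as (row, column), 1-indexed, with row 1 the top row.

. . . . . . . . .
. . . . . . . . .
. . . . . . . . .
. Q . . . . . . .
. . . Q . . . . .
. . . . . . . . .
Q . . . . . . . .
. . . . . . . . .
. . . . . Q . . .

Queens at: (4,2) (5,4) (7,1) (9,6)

(1,3) (2,5) (3,9) (4,2) (5,4) (6,7) (7,1) (8,8) (9,6)

Row 1: attacked by (4,2)→{2,5}; (5,4)→{4,8}; (7,1)→{1,7}; (9,6)→{6}. Safe: 3, 9. Place at column 3.
Row 2: attacked by (1,3)→{2,3,4}; (4,2)→{2,4}; (5,4)→{1,4,7}; (7,1)→{1,6}; (9,6)→{6}. Safe: 5, 8, 9. Place at column 5.
Row 3: attacked by (1,3)→{1,3,5}; (2,5)→{4,5,6}; (4,2)→{1,2,3}; (5,4)→{2,4,6}; (7,1)→{1,5}; (9,6)→{6}. Safe: 7, 8, 9. Place at column 9.
Row 6: attacked by (1,3)→{3,8}; (2,5)→{1,5,9}; (3,9)→{6,9}; (4,2)→{2,4}; (5,4)→{3,4,5}; (7,1)→{1,2}; (9,6)→{3,6,9}. Safe: 7. Place at column 7.
Row 8: attacked by (1,3)→{3}; (2,5)→{5}; (3,9)→{4,9}; (4,2)→{2,6}; (5,4)→{1,4,7}; (6,7)→{5,7,9}; (7,1)→{1,2}; (9,6)→{5,6,7}. Safe: 8. Place at column 8.
Columns [3, 5, 9, 2, 4, 7, 1, 8, 6], r−c [-2, -3, -6, 2, 1, -1, 6, 0, 3], r+c [4, 7, 12, 6, 9, 13, 8, 16, 15] are all distinct, so no two queens attack.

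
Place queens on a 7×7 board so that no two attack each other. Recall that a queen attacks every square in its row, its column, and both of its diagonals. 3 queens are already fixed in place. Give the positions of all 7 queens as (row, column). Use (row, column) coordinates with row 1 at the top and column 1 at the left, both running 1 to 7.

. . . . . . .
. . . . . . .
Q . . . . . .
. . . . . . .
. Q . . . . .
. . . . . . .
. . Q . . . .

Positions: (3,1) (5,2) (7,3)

(1,7) (2,4) (3,1) (4,5) (5,2) (6,6) (7,3)

Row 1: attacked by (3,1)→{1,3}; (5,2)→{2,6}; (7,3)→{3}. Safe: 4, 5, 7. Place at column 7.
Row 2: attacked by (1,7)→{6,7}; (3,1)→{1,2}; (5,2)→{2,5}; (7,3)→{3}. Safe: 4. Place at column 4.
Row 4: attacked by (1,7)→{4,7}; (2,4)→{2,4,6}; (3,1)→{1,2}; (5,2)→{1,2,3}; (7,3)→{3,6}. Safe: 5. Place at column 5.
Row 6: attacked by (1,7)→{2,7}; (2,4)→{4}; (3,1)→{1,4}; (4,5)→{3,5,7}; (5,2)→{1,2,3}; (7,3)→{2,3,4}. Safe: 6. Place at column 6.
Columns [7, 4, 1, 5, 2, 6, 3], r−c [-6, -2, 2, -1, 3, 0, 4], r+c [8, 6, 4, 9, 7, 12, 10] are all distinct, so no two queens attack.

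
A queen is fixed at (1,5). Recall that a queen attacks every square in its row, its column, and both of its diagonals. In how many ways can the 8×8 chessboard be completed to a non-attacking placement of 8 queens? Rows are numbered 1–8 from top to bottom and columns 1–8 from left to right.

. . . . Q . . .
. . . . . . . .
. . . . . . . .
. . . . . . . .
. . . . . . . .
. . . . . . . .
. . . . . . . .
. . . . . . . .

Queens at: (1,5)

18

Branch on row 2: col 1 → 3; col 2 → 4; col 3 → 3; col 7 → 6; col 8 → 2.
Sum: 3 + 4 + 3 + 6 + 2 = 18.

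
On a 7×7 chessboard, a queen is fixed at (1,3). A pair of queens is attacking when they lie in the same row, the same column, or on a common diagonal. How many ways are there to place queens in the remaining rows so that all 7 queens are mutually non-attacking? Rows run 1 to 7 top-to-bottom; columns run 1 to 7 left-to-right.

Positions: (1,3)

6

Branch on row 2: col 1 → 2; col 5 → 1; col 6 → 1; col 7 → 2.
Sum: 2 + 1 + 1 + 2 = 6.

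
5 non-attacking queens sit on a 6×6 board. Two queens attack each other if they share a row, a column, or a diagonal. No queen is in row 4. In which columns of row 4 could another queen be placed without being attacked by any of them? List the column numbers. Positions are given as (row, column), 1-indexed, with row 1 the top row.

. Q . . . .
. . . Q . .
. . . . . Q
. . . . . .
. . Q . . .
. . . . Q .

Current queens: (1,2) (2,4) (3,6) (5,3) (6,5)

(1,2) attacks row 4 at column 2 and diagonals 5.
(2,4) attacks row 4 at column 4 and diagonals 2, 6.
(3,6) attacks row 4 at column 6 and diagonals 5.
(5,3) attacks row 4 at column 3 and diagonals 2, 4.
(6,5) attacks row 4 at column 5 and diagonals 3.
Attacked columns: {2, 3, 4, 5, 6}. Safe: {1}.

columns 1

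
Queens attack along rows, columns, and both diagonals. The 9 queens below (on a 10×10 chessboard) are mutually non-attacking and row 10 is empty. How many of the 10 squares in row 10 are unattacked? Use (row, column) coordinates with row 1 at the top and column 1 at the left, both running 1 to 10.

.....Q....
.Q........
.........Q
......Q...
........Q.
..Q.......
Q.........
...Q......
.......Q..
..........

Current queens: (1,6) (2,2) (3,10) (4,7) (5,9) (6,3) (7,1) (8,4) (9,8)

(1,6) attacks row 10 at column 6.
(2,2) attacks row 10 at column 2 and diagonals 10.
(3,10) attacks row 10 at column 10 and diagonals 3.
(4,7) attacks row 10 at column 7 and diagonals 1.
(5,9) attacks row 10 at column 9 and diagonals 4.
(6,3) attacks row 10 at column 3 and diagonals 7.
(7,1) attacks row 10 at column 1 and diagonals 4.
(8,4) attacks row 10 at column 4 and diagonals 2, 6.
(9,8) attacks row 10 at column 8 and diagonals 7, 9.
Attacked columns: {1, 2, 3, 4, 6, 7, 8, 9, 10}. Safe: {5}.

1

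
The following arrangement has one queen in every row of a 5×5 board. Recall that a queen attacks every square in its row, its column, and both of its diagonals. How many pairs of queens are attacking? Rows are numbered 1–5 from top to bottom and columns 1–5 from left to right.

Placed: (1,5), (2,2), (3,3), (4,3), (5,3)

5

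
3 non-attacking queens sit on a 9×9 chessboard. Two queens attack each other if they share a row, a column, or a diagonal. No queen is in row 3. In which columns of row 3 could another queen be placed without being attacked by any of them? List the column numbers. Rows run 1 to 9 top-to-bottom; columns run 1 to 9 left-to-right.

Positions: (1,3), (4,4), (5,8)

(1,3) attacks row 3 at column 3 and diagonals 1, 5.
(4,4) attacks row 3 at column 4 and diagonals 3, 5.
(5,8) attacks row 3 at column 8 and diagonals 6.
Attacked columns: {1, 3, 4, 5, 6, 8}. Safe: {2, 7, 9}.

columns 2, 7, 9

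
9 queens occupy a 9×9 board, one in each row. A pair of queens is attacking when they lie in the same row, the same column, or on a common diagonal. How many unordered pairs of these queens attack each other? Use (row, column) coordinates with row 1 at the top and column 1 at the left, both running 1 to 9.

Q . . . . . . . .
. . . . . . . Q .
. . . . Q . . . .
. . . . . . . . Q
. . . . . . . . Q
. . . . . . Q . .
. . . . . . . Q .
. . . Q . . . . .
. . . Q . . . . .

Same column: (2,8)–(7,8) (column 8); (4,9)–(5,9) (column 9); (8,4)–(9,4) (column 4).
Same diagonal: (4,9)–(6,7) (|4−6| = |9−7| = 2); (4,9)–(9,4) (|4−9| = |9−4| = 5); (6,7)–(7,8) (|6−7| = |7−8| = 1); (6,7)–(9,4) (|6−9| = |7−4| = 3).
Total attacking pairs: 7.

7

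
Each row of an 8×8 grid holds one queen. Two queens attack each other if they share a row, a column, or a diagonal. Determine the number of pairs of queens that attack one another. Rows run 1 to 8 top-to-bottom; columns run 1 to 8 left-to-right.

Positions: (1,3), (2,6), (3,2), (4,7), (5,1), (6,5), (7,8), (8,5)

3

Same column: (6,5)–(8,5) (column 5).
Same diagonal: (3,2)–(6,5) (|3−6| = |2−5| = 3); (4,7)–(6,5) (|4−6| = |7−5| = 2).
Total attacking pairs: 3.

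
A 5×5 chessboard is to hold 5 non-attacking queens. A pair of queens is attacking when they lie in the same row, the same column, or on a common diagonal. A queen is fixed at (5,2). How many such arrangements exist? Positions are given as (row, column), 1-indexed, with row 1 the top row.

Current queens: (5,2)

Branch on row 1: col 1 → 0; col 3 → 0; col 4 → 1; col 5 → 1.
Sum: 0 + 0 + 1 + 1 = 2.

2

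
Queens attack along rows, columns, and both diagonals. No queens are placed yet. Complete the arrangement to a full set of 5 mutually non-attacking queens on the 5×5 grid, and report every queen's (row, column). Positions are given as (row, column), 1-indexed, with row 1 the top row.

(1,1) (2,4) (3,2) (4,5) (5,3)

Row 1: Safe: 1, 2, 3, 4, 5. Place at column 1.
Row 2: attacked by (1,1)→{1,2}. Safe: 3, 4, 5. Place at column 4.
Row 3: attacked by (1,1)→{1,3}; (2,4)→{3,4,5}. Safe: 2. Place at column 2.
Row 4: attacked by (1,1)→{1,4}; (2,4)→{2,4}; (3,2)→{1,2,3}. Safe: 5. Place at column 5.
Row 5: attacked by (1,1)→{1,5}; (2,4)→{1,4}; (3,2)→{2,4}; (4,5)→{4,5}. Safe: 3. Place at column 3.
Columns [1, 4, 2, 5, 3], r−c [0, -2, 1, -1, 2], r+c [2, 6, 5, 9, 8] are all distinct, so no two queens attack.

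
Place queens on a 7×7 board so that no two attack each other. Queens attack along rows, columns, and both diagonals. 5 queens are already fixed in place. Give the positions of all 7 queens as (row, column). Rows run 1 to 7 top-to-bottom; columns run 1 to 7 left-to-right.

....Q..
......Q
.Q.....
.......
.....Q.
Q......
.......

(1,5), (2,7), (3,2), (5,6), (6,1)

Row 4: attacked by (1,5)→{2,5}; (2,7)→{5,7}; (3,2)→{1,2,3}; (5,6)→{5,6,7}; (6,1)→{1,3}. Safe: 4. Place at column 4.
Row 7: attacked by (1,5)→{5}; (2,7)→{2,7}; (3,2)→{2,6}; (4,4)→{1,4,7}; (5,6)→{4,6}; (6,1)→{1,2}. Safe: 3. Place at column 3.
Columns [5, 7, 2, 4, 6, 1, 3], r−c [-4, -5, 1, 0, -1, 5, 4], r+c [6, 9, 5, 8, 11, 7, 10] are all distinct, so no two queens attack.

(1,5) (2,7) (3,2) (4,4) (5,6) (6,1) (7,3)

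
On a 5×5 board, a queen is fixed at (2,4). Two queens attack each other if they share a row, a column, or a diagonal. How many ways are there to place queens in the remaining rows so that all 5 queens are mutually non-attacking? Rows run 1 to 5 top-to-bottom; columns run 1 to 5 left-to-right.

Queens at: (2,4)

2

Branch on row 1: col 1 → 1; col 2 → 1.
Sum: 1 + 1 = 2.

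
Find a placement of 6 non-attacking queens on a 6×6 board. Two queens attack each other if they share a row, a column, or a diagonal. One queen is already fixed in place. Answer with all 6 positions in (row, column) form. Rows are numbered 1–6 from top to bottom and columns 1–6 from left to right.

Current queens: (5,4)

Row 1: attacked by (5,4)→{4}. Safe: 1, 2, 3, 5, 6. Place at column 5.
Row 2: attacked by (1,5)→{4,5,6}; (5,4)→{1,4}. Safe: 2, 3. Place at column 3.
Row 3: attacked by (1,5)→{3,5}; (2,3)→{2,3,4}; (5,4)→{2,4,6}. Safe: 1. Place at column 1.
Row 4: attacked by (1,5)→{2,5}; (2,3)→{1,3,5}; (3,1)→{1,2}; (5,4)→{3,4,5}. Safe: 6. Place at column 6.
Row 6: attacked by (1,5)→{5}; (2,3)→{3}; (3,1)→{1,4}; (4,6)→{4,6}; (5,4)→{3,4,5}. Safe: 2. Place at column 2.
Columns [5, 3, 1, 6, 4, 2], r−c [-4, -1, 2, -2, 1, 4], r+c [6, 5, 4, 10, 9, 8] are all distinct, so no two queens attack.

(1,5) (2,3) (3,1) (4,6) (5,4) (6,2)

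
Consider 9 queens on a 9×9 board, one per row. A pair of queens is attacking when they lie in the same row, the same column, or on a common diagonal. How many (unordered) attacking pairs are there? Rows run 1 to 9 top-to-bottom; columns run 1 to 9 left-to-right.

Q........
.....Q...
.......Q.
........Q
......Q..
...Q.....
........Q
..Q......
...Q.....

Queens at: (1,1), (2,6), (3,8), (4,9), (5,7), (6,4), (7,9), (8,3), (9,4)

7

Same column: (4,9)–(7,9) (column 9); (6,4)–(9,4) (column 4).
Same diagonal: (3,8)–(4,9) (|3−4| = |8−9| = 1); (3,8)–(8,3) (|3−8| = |8−3| = 5); (4,9)–(9,4) (|4−9| = |9−4| = 5); (5,7)–(7,9) (|5−7| = |7−9| = 2); (8,3)–(9,4) (|8−9| = |3−4| = 1).
Total attacking pairs: 7.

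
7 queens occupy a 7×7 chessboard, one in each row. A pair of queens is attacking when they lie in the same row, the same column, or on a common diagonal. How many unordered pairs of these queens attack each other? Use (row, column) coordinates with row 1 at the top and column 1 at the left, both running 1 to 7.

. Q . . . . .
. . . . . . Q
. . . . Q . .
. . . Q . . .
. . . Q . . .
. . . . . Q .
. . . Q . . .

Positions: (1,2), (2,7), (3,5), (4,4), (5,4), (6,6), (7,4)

6

Same column: (4,4)–(5,4) (column 4); (4,4)–(7,4) (column 4); (5,4)–(7,4) (column 4).
Same diagonal: (2,7)–(5,4) (|2−5| = |7−4| = 3); (3,5)–(4,4) (|3−4| = |5−4| = 1); (4,4)–(6,6) (|4−6| = |4−6| = 2).
Total attacking pairs: 6.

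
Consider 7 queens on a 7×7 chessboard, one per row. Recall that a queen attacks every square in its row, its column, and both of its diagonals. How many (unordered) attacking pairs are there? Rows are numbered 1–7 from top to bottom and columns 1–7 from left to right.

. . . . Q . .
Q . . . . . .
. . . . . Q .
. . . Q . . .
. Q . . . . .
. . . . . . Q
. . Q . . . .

0

All columns are distinct and no two queens satisfy |Δrow| = |Δcol|, so no pair attacks.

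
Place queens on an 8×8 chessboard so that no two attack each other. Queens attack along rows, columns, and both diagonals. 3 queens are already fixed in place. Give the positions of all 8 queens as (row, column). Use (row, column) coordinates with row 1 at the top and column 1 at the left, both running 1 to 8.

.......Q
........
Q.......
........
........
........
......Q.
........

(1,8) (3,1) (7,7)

Row 2: attacked by (1,8)→{7,8}; (3,1)→{1,2}; (7,7)→{2,7}. Safe: 3, 4, 5, 6. Place at column 4.
Row 4: attacked by (1,8)→{5,8}; (2,4)→{2,4,6}; (3,1)→{1,2}; (7,7)→{4,7}. Safe: 3. Place at column 3.
Row 5: attacked by (1,8)→{4,8}; (2,4)→{1,4,7}; (3,1)→{1,3}; (4,3)→{2,3,4}; (7,7)→{5,7}. Safe: 6. Place at column 6.
Row 6: attacked by (1,8)→{3,8}; (2,4)→{4,8}; (3,1)→{1,4}; (4,3)→{1,3,5}; (5,6)→{5,6,7}; (7,7)→{6,7,8}. Safe: 2. Place at column 2.
Row 8: attacked by (1,8)→{1,8}; (2,4)→{4}; (3,1)→{1,6}; (4,3)→{3,7}; (5,6)→{3,6}; (6,2)→{2,4}; (7,7)→{6,7,8}. Safe: 5. Place at column 5.
Columns [8, 4, 1, 3, 6, 2, 7, 5], r−c [-7, -2, 2, 1, -1, 4, 0, 3], r+c [9, 6, 4, 7, 11, 8, 14, 13] are all distinct, so no two queens attack.

(1,8) (2,4) (3,1) (4,3) (5,6) (6,2) (7,7) (8,5)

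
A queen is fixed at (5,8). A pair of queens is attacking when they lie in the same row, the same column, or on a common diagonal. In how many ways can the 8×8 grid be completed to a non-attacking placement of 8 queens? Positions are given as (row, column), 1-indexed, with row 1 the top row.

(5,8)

18

Branch on row 1: col 1 → 1; col 2 → 1; col 3 → 4; col 5 → 5; col 6 → 4; col 7 → 3.
Sum: 1 + 1 + 4 + 5 + 4 + 3 = 18.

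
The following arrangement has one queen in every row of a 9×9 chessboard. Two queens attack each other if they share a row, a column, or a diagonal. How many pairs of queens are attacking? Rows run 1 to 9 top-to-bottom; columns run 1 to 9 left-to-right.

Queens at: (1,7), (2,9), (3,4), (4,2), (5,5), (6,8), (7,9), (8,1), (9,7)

5

Same column: (1,7)–(9,7) (column 7); (2,9)–(7,9) (column 9).
Same diagonal: (4,2)–(9,7) (|4−9| = |2−7| = 5); (6,8)–(7,9) (|6−7| = |8−9| = 1); (7,9)–(9,7) (|7−9| = |9−7| = 2).
Total attacking pairs: 5.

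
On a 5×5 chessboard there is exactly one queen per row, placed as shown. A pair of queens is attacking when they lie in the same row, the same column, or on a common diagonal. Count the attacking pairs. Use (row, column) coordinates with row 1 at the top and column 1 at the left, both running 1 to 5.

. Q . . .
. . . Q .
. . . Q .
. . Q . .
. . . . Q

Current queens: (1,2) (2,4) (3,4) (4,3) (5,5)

Same column: (2,4)–(3,4) (column 4).
Same diagonal: (1,2)–(3,4) (|1−3| = |2−4| = 2); (3,4)–(4,3) (|3−4| = |4−3| = 1).
Total attacking pairs: 3.

3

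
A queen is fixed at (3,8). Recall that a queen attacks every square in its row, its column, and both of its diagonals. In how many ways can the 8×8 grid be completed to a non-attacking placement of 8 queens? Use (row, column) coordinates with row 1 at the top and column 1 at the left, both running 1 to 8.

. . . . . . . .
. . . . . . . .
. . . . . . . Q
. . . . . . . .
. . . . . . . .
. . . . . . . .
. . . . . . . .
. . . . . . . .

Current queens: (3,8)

16

Branch on row 1: col 1 → 2; col 2 → 1; col 3 → 4; col 4 → 4; col 5 → 4; col 7 → 1.
Sum: 2 + 1 + 4 + 4 + 4 + 1 = 16.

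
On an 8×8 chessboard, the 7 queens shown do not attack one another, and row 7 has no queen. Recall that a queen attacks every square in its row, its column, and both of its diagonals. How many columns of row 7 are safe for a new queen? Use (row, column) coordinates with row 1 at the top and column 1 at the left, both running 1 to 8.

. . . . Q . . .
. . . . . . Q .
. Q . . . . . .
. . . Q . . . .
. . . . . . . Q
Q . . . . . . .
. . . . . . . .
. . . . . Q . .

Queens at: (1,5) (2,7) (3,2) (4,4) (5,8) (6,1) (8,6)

1

(1,5) attacks row 7 at column 5.
(2,7) attacks row 7 at column 7 and diagonals 2.
(3,2) attacks row 7 at column 2 and diagonals 6.
(4,4) attacks row 7 at column 4 and diagonals 1, 7.
(5,8) attacks row 7 at column 8 and diagonals 6.
(6,1) attacks row 7 at column 1 and diagonals 2.
(8,6) attacks row 7 at column 6 and diagonals 5, 7.
Attacked columns: {1, 2, 4, 5, 6, 7, 8}. Safe: {3}.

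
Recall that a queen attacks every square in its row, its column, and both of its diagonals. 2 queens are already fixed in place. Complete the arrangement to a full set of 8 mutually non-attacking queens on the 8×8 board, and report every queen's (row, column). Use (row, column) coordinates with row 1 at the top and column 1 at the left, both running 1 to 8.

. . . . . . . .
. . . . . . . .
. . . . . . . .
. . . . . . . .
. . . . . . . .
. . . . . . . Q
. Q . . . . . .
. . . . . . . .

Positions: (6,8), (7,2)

Row 1: attacked by (6,8)→{3,8}; (7,2)→{2,8}. Safe: 1, 4, 5, 6, 7. Place at column 7.
Row 2: attacked by (1,7)→{6,7,8}; (6,8)→{4,8}; (7,2)→{2,7}. Safe: 1, 3, 5. Place at column 5.
Row 3: attacked by (1,7)→{5,7}; (2,5)→{4,5,6}; (6,8)→{5,8}; (7,2)→{2,6}. Safe: 1, 3. Place at column 3.
Row 4: attacked by (1,7)→{4,7}; (2,5)→{3,5,7}; (3,3)→{2,3,4}; (6,8)→{6,8}; (7,2)→{2,5}. Safe: 1. Place at column 1.
Row 5: attacked by (1,7)→{3,7}; (2,5)→{2,5,8}; (3,3)→{1,3,5}; (4,1)→{1,2}; (6,8)→{7,8}; (7,2)→{2,4}. Safe: 6. Place at column 6.
Row 8: attacked by (1,7)→{7}; (2,5)→{5}; (3,3)→{3,8}; (4,1)→{1,5}; (5,6)→{3,6}; (6,8)→{6,8}; (7,2)→{1,2,3}. Safe: 4. Place at column 4.
Columns [7, 5, 3, 1, 6, 8, 2, 4], r−c [-6, -3, 0, 3, -1, -2, 5, 4], r+c [8, 7, 6, 5, 11, 14, 9, 12] are all distinct, so no two queens attack.

(1,7) (2,5) (3,3) (4,1) (5,6) (6,8) (7,2) (8,4)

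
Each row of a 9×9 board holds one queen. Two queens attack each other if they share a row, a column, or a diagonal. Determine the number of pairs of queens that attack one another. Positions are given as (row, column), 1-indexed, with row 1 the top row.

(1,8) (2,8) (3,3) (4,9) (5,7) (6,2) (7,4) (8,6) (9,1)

2

Same column: (1,8)–(2,8) (column 8).
Same diagonal: (2,8)–(9,1) (|2−9| = |8−1| = 7).
Total attacking pairs: 2.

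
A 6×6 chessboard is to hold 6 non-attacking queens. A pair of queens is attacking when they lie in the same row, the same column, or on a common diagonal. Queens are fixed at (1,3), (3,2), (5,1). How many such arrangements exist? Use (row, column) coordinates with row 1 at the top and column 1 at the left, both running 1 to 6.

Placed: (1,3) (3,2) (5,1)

1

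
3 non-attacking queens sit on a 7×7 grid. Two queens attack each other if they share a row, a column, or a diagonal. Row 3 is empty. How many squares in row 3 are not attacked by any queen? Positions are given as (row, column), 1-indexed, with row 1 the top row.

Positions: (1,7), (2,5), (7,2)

(1,7) attacks row 3 at column 7 and diagonals 5.
(2,5) attacks row 3 at column 5 and diagonals 4, 6.
(7,2) attacks row 3 at column 2 and diagonals 6.
Attacked columns: {2, 4, 5, 6, 7}. Safe: {1, 3}.

2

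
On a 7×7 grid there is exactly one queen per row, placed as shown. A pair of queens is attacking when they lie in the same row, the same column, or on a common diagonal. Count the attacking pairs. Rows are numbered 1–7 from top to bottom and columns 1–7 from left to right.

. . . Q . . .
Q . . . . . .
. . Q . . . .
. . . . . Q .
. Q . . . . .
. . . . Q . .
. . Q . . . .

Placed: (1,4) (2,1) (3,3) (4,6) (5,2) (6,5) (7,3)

Same column: (3,3)–(7,3) (column 3).
Same diagonal: (2,1)–(6,5) (|2−6| = |1−5| = 4); (4,6)–(7,3) (|4−7| = |6−3| = 3).
Total attacking pairs: 3.

3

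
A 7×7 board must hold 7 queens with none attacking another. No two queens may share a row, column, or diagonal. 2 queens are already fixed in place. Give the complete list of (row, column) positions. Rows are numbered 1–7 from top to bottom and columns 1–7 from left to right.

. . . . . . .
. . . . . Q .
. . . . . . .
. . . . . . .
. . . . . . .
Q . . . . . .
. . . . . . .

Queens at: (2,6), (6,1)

Row 1: attacked by (2,6)→{5,6,7}; (6,1)→{1,6}. Safe: 2, 3, 4. Place at column 2.
Row 3: attacked by (1,2)→{2,4}; (2,6)→{5,6,7}; (6,1)→{1,4}. Safe: 3. Place at column 3.
Row 4: attacked by (1,2)→{2,5}; (2,6)→{4,6}; (3,3)→{2,3,4}; (6,1)→{1,3}. Safe: 7. Place at column 7.
Row 5: attacked by (1,2)→{2,6}; (2,6)→{3,6}; (3,3)→{1,3,5}; (4,7)→{6,7}; (6,1)→{1,2}. Safe: 4. Place at column 4.
Row 7: attacked by (1,2)→{2}; (2,6)→{1,6}; (3,3)→{3,7}; (4,7)→{4,7}; (5,4)→{2,4,6}; (6,1)→{1,2}. Safe: 5. Place at column 5.
Columns [2, 6, 3, 7, 4, 1, 5], r−c [-1, -4, 0, -3, 1, 5, 2], r+c [3, 8, 6, 11, 9, 7, 12] are all distinct, so no two queens attack.

(1,2) (2,6) (3,3) (4,7) (5,4) (6,1) (7,5)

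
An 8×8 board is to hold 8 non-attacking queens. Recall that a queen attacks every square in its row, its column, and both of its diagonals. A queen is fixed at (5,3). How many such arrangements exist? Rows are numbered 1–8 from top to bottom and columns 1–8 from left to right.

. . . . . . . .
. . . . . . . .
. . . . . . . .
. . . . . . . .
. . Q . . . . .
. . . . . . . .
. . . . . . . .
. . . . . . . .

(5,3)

12

Branch on row 1: col 1 → 1; col 2 → 3; col 4 → 0; col 5 → 6; col 6 → 2; col 8 → 0.
Sum: 1 + 3 + 0 + 6 + 2 + 0 = 12.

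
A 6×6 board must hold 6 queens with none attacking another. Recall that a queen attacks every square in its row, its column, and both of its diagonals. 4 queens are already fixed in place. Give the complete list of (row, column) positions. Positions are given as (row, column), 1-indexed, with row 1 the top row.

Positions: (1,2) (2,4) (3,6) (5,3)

Row 4: attacked by (1,2)→{2,5}; (2,4)→{2,4,6}; (3,6)→{5,6}; (5,3)→{2,3,4}. Safe: 1. Place at column 1.
Row 6: attacked by (1,2)→{2}; (2,4)→{4}; (3,6)→{3,6}; (4,1)→{1,3}; (5,3)→{2,3,4}. Safe: 5. Place at column 5.
Columns [2, 4, 6, 1, 3, 5], r−c [-1, -2, -3, 3, 2, 1], r+c [3, 6, 9, 5, 8, 11] are all distinct, so no two queens attack.

(1,2) (2,4) (3,6) (4,1) (5,3) (6,5)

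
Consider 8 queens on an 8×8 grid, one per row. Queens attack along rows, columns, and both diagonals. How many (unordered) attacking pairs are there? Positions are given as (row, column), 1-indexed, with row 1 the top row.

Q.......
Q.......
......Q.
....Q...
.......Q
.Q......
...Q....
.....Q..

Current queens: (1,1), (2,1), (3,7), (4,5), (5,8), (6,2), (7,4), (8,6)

1

Same column: (1,1)–(2,1) (column 1).
Total attacking pairs: 1.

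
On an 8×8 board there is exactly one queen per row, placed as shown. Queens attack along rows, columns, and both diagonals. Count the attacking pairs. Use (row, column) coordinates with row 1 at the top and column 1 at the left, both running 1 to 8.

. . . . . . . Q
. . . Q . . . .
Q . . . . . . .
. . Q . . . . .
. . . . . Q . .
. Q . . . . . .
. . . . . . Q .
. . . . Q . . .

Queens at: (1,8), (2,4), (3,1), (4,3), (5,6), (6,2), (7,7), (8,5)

All columns are distinct and no two queens satisfy |Δrow| = |Δcol|, so no pair attacks.

0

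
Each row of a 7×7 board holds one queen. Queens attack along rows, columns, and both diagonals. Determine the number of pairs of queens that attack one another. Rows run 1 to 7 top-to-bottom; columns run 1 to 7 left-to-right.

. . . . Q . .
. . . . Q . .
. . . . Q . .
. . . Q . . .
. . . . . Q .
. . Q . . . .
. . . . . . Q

5

Same column: (1,5)–(2,5) (column 5); (1,5)–(3,5) (column 5); (2,5)–(3,5) (column 5).
Same diagonal: (3,5)–(4,4) (|3−4| = |5−4| = 1); (4,4)–(7,7) (|4−7| = |4−7| = 3).
Total attacking pairs: 5.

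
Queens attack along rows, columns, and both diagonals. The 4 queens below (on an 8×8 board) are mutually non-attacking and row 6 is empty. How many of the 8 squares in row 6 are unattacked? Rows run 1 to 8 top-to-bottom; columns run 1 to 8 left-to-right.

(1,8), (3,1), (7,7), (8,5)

1

(1,8) attacks row 6 at column 8 and diagonals 3.
(3,1) attacks row 6 at column 1 and diagonals 4.
(7,7) attacks row 6 at column 7 and diagonals 6, 8.
(8,5) attacks row 6 at column 5 and diagonals 3, 7.
Attacked columns: {1, 3, 4, 5, 6, 7, 8}. Safe: {2}.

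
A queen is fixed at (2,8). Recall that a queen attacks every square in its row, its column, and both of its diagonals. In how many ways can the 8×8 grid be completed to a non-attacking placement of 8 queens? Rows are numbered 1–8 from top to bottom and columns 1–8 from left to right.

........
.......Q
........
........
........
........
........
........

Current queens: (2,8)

Branch on row 1: col 1 → 0; col 2 → 1; col 3 → 1; col 4 → 3; col 5 → 2; col 6 → 1.
Sum: 0 + 1 + 1 + 3 + 2 + 1 = 8.

8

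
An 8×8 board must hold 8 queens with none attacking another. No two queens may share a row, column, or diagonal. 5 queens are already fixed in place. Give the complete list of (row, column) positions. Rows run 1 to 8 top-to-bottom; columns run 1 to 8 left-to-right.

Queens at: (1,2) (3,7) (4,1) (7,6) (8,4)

Row 2: attacked by (1,2)→{1,2,3}; (3,7)→{6,7,8}; (4,1)→{1,3}; (7,6)→{1,6}; (8,4)→{4}. Safe: 5. Place at column 5.
Row 5: attacked by (1,2)→{2,6}; (2,5)→{2,5,8}; (3,7)→{5,7}; (4,1)→{1,2}; (7,6)→{4,6,8}; (8,4)→{1,4,7}. Safe: 3. Place at column 3.
Row 6: attacked by (1,2)→{2,7}; (2,5)→{1,5}; (3,7)→{4,7}; (4,1)→{1,3}; (5,3)→{2,3,4}; (7,6)→{5,6,7}; (8,4)→{2,4,6}. Safe: 8. Place at column 8.
Columns [2, 5, 7, 1, 3, 8, 6, 4], r−c [-1, -3, -4, 3, 2, -2, 1, 4], r+c [3, 7, 10, 5, 8, 14, 13, 12] are all distinct, so no two queens attack.

(1,2) (2,5) (3,7) (4,1) (5,3) (6,8) (7,6) (8,4)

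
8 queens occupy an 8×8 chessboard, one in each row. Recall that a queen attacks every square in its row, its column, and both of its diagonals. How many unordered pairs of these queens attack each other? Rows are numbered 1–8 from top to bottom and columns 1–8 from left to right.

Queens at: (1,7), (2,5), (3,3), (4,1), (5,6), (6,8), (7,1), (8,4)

2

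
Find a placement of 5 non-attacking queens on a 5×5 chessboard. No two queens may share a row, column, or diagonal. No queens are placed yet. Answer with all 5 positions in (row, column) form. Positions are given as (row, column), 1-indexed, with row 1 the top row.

(1,5) (2,2) (3,4) (4,1) (5,3)

Row 1: Safe: 1, 2, 3, 4, 5. Place at column 5.
Row 2: attacked by (1,5)→{4,5}. Safe: 1, 2, 3. Place at column 2.
Row 3: attacked by (1,5)→{3,5}; (2,2)→{1,2,3}. Safe: 4. Place at column 4.
Row 4: attacked by (1,5)→{2,5}; (2,2)→{2,4}; (3,4)→{3,4,5}. Safe: 1. Place at column 1.
Row 5: attacked by (1,5)→{1,5}; (2,2)→{2,5}; (3,4)→{2,4}; (4,1)→{1,2}. Safe: 3. Place at column 3.
Columns [5, 2, 4, 1, 3], r−c [-4, 0, -1, 3, 2], r+c [6, 4, 7, 5, 8] are all distinct, so no two queens attack.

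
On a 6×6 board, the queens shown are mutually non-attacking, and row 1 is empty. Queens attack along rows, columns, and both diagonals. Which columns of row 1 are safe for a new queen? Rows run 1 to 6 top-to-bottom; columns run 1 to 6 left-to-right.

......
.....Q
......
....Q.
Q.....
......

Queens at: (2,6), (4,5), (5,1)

columns 3, 4

(2,6) attacks row 1 at column 6 and diagonals 5.
(4,5) attacks row 1 at column 5 and diagonals 2.
(5,1) attacks row 1 at column 1 and diagonals 5.
Attacked columns: {1, 2, 5, 6}. Safe: {3, 4}.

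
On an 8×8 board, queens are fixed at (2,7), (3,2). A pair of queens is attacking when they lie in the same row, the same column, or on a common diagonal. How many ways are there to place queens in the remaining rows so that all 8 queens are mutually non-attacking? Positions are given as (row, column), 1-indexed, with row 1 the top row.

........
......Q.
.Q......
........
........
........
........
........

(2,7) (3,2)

5

Branch on row 1: col 1 → 0; col 3 → 2; col 5 → 3.
Sum: 0 + 2 + 3 = 5.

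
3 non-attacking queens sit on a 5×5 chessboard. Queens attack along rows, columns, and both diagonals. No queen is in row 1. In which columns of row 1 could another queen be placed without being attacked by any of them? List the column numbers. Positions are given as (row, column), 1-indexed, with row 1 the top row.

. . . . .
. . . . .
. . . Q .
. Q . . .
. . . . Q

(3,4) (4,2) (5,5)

columns 3

(3,4) attacks row 1 at column 4 and diagonals 2.
(4,2) attacks row 1 at column 2 and diagonals 5.
(5,5) attacks row 1 at column 5 and diagonals 1.
Attacked columns: {1, 2, 4, 5}. Safe: {3}.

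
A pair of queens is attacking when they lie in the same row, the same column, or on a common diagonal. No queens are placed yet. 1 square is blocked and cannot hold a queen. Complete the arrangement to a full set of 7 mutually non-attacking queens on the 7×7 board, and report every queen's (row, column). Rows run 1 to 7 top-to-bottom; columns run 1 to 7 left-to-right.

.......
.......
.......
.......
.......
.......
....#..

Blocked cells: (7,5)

(1,4) (2,6) (3,1) (4,3) (5,5) (6,7) (7,2)

Row 1: Safe: 1, 2, 3, 4, 5, 6, 7. Place at column 4.
Row 2: attacked by (1,4)→{3,4,5}. Safe: 1, 2, 6, 7. Place at column 6.
Row 3: attacked by (1,4)→{2,4,6}; (2,6)→{5,6,7}. Safe: 1, 3. Place at column 1.
Row 4: attacked by (1,4)→{1,4,7}; (2,6)→{4,6}; (3,1)→{1,2}. Safe: 3, 5. Place at column 3.
Row 5: attacked by (1,4)→{4}; (2,6)→{3,6}; (3,1)→{1,3}; (4,3)→{2,3,4}. Safe: 5, 7. Place at column 5.
Row 6: attacked by (1,4)→{4}; (2,6)→{2,6}; (3,1)→{1,4}; (4,3)→{1,3,5}; (5,5)→{4,5,6}. Safe: 7. Place at column 7.
Row 7: attacked by (1,4)→{4}; (2,6)→{1,6}; (3,1)→{1,5}; (4,3)→{3,6}; (5,5)→{3,5,7}; (6,7)→{6,7}. Blocked: 5. Safe: 2. Place at column 2.
Columns [4, 6, 1, 3, 5, 7, 2], r−c [-3, -4, 2, 1, 0, -1, 5], r+c [5, 8, 4, 7, 10, 13, 9] are all distinct, so no two queens attack.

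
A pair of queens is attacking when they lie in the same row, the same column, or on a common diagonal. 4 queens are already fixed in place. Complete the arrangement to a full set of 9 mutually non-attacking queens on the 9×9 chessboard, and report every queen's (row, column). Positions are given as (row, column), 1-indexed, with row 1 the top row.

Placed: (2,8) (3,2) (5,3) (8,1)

Row 1: attacked by (2,8)→{7,8,9}; (3,2)→{2,4}; (5,3)→{3,7}; (8,1)→{1,8}. Safe: 5, 6. Place at column 5.
Row 4: attacked by (1,5)→{2,5,8}; (2,8)→{6,8}; (3,2)→{1,2,3}; (5,3)→{2,3,4}; (8,1)→{1,5}. Safe: 7, 9. Place at column 7.
Row 6: attacked by (1,5)→{5}; (2,8)→{4,8}; (3,2)→{2,5}; (4,7)→{5,7,9}; (5,3)→{2,3,4}; (8,1)→{1,3}. Safe: 6. Place at column 6.
Row 7: attacked by (1,5)→{5}; (2,8)→{3,8}; (3,2)→{2,6}; (4,7)→{4,7}; (5,3)→{1,3,5}; (6,6)→{5,6,7}; (8,1)→{1,2}. Safe: 9. Place at column 9.
Row 9: attacked by (1,5)→{5}; (2,8)→{1,8}; (3,2)→{2,8}; (4,7)→{2,7}; (5,3)→{3,7}; (6,6)→{3,6,9}; (7,9)→{7,9}; (8,1)→{1,2}. Safe: 4. Place at column 4.
Columns [5, 8, 2, 7, 3, 6, 9, 1, 4], r−c [-4, -6, 1, -3, 2, 0, -2, 7, 5], r+c [6, 10, 5, 11, 8, 12, 16, 9, 13] are all distinct, so no two queens attack.

(1,5) (2,8) (3,2) (4,7) (5,3) (6,6) (7,9) (8,1) (9,4)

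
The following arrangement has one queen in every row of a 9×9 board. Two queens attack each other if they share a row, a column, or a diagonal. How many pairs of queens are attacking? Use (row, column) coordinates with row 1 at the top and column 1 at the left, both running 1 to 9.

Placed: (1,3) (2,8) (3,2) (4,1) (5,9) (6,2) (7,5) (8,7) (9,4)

3

Same column: (3,2)–(6,2) (column 2).
Same diagonal: (3,2)–(4,1) (|3−4| = |2−1| = 1); (3,2)–(8,7) (|3−8| = |2−7| = 5).
Total attacking pairs: 3.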